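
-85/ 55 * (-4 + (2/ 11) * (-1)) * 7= 5474/ 121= 45.24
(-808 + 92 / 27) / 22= -10862 / 297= -36.57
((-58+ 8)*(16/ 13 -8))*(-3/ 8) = -1650/ 13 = -126.92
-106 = -106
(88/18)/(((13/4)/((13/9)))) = 176/81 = 2.17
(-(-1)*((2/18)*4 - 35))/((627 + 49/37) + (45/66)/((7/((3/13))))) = -23037014/418897449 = -0.05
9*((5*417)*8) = 150120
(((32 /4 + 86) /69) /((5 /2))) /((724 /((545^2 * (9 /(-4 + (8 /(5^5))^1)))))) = -8725109375 /17334732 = -503.33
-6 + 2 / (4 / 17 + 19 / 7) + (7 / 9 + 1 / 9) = -4.43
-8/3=-2.67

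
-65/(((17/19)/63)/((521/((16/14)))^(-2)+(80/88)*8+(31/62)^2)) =-48933836350425/1421265076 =-34429.77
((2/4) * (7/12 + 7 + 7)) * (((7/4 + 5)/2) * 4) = 1575/16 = 98.44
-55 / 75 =-11 / 15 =-0.73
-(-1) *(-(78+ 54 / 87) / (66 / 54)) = -20520 / 319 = -64.33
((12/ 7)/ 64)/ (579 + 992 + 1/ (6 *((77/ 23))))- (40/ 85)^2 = -371593789/ 1678107400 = -0.22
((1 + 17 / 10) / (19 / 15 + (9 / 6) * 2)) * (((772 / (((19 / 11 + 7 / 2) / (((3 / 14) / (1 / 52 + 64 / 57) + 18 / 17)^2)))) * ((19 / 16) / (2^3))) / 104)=51479608408231113 / 248400472797568000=0.21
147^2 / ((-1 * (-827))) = 21609 / 827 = 26.13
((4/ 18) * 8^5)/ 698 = 32768/ 3141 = 10.43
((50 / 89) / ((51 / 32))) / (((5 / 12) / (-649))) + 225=-490295 / 1513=-324.05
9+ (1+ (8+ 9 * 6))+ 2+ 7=81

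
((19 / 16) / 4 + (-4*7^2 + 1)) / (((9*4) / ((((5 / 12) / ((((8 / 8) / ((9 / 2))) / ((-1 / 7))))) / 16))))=62305 / 688128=0.09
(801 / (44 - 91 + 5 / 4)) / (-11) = 1068 / 671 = 1.59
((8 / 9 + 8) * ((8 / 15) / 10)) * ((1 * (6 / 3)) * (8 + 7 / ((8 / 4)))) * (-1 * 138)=-67712 / 45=-1504.71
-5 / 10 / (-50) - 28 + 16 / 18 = -24391 / 900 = -27.10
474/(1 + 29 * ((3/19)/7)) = 31521/110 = 286.55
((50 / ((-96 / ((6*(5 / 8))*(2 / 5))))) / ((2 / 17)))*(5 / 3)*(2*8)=-2125 / 12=-177.08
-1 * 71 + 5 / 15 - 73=-431 / 3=-143.67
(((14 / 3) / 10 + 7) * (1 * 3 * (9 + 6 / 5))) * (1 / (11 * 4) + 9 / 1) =566916 / 275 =2061.51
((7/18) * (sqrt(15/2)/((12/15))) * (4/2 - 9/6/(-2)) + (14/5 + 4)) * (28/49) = 55 * sqrt(30)/144 + 136/35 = 5.98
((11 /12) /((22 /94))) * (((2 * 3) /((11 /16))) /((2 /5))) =940 /11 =85.45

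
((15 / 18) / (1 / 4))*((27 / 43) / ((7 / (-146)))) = -43.65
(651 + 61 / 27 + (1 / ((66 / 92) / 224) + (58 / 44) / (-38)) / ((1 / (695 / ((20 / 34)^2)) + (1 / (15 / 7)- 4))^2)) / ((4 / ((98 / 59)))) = 281.66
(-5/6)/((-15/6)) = 1/3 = 0.33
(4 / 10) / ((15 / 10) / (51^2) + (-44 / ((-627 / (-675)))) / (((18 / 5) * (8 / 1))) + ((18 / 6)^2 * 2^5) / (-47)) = -6193848 / 120343675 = -0.05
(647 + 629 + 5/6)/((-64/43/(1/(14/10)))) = -1647115/2688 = -612.77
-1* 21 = -21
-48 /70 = -24 /35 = -0.69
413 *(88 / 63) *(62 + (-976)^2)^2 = 523537719306272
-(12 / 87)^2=-16 / 841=-0.02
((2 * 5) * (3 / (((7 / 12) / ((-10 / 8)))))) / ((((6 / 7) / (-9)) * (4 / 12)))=2025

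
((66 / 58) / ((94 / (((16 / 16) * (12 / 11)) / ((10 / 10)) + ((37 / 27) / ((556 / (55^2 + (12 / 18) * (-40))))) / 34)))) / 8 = 22035653 / 11130977664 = 0.00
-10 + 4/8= -19/2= -9.50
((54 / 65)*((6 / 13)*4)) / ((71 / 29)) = 37584 / 59995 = 0.63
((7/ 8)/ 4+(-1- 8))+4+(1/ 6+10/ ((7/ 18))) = 14179/ 672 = 21.10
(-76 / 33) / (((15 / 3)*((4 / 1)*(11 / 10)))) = -38 / 363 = -0.10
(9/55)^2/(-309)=-27/311575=-0.00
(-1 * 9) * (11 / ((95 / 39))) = -3861 / 95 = -40.64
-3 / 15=-1 / 5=-0.20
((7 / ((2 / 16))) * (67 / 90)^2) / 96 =31423 / 97200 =0.32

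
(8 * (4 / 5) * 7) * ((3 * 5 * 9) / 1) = 6048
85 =85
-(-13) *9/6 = 39/2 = 19.50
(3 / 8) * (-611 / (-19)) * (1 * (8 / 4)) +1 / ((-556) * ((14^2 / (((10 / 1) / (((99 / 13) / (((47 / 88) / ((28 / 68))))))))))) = 1522716193219 / 63135027648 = 24.12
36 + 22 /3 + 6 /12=263 /6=43.83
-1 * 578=-578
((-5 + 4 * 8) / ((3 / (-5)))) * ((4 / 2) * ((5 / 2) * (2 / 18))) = -25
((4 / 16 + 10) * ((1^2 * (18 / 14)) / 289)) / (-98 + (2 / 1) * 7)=-123 / 226576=-0.00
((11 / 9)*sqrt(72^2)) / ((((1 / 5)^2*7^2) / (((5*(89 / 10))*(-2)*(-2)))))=391600 / 49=7991.84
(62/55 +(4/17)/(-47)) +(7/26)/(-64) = 81757537/73124480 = 1.12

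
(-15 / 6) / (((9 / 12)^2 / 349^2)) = -4872040 / 9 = -541337.78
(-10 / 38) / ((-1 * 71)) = 5 / 1349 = 0.00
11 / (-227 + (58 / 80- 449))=-440 / 27011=-0.02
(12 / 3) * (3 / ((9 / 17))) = 68 / 3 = 22.67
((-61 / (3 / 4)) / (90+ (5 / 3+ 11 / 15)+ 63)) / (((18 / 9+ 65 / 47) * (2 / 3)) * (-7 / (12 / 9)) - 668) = 22936 / 29792511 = 0.00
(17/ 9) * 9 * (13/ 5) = 221/ 5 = 44.20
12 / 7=1.71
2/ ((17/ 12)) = 24/ 17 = 1.41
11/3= 3.67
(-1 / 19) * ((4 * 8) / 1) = -32 / 19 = -1.68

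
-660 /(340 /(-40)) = 1320 /17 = 77.65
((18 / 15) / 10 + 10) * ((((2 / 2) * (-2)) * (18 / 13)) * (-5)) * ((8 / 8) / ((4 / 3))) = 6831 / 65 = 105.09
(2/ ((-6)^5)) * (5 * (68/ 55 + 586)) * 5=-26915/ 7128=-3.78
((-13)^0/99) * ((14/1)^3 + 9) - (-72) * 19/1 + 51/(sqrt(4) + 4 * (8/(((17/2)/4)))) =40159483/28710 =1398.80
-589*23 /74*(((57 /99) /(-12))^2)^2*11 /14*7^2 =-12358210109 /330864196608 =-0.04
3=3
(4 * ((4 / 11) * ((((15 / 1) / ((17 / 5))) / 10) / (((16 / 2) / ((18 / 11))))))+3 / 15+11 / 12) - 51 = -6140401 / 123420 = -49.75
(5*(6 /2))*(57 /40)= 171 /8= 21.38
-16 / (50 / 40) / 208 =-4 / 65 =-0.06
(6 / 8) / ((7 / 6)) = 9 / 14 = 0.64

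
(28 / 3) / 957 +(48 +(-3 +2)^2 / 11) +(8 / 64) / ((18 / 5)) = 245683 / 5104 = 48.14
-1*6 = -6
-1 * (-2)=2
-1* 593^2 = -351649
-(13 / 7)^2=-169 / 49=-3.45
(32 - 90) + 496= 438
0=0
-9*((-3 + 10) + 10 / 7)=-531 / 7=-75.86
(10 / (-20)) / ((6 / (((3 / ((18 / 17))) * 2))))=-17 / 36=-0.47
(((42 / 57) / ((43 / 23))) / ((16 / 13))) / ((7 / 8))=299 / 817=0.37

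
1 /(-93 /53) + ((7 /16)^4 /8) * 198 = 8212375 /24379392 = 0.34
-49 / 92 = -0.53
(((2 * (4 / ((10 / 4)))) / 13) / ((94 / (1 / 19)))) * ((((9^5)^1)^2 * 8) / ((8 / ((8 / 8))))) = 27894275208 / 58045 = 480562.93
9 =9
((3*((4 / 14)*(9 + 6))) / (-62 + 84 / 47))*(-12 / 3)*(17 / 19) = 28764 / 37639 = 0.76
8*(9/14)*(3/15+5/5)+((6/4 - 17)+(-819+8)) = -57423/70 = -820.33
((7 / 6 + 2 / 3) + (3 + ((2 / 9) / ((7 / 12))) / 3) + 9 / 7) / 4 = 787 / 504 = 1.56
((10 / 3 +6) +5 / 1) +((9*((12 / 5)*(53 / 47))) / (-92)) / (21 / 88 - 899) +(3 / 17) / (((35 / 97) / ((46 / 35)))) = 79995735191203 / 5341448253225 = 14.98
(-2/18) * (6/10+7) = -0.84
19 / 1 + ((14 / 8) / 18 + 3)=1591 / 72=22.10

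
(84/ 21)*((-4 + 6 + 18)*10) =800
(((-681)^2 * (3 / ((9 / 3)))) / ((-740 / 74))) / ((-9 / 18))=463761 / 5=92752.20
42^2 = 1764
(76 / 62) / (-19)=-2 / 31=-0.06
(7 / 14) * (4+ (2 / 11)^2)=244 / 121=2.02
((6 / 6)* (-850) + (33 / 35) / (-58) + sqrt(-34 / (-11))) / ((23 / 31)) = -53491523 / 46690 + 31* sqrt(374) / 253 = -1143.30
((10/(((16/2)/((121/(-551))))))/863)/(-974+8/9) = 5445/16658171416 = 0.00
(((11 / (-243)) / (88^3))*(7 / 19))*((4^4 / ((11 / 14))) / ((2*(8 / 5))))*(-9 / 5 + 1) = 49 / 24580908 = 0.00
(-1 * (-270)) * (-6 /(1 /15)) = -24300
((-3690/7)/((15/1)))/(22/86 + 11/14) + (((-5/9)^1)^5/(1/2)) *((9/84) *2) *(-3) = -323224079/9598743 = -33.67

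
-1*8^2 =-64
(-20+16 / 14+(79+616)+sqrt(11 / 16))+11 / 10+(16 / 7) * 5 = sqrt(11) / 4+48207 / 70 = 689.50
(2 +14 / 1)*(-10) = -160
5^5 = 3125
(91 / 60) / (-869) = -91 / 52140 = -0.00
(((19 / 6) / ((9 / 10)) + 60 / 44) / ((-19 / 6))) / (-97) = 2900 / 182457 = 0.02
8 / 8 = 1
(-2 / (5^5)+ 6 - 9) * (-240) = 450096 / 625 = 720.15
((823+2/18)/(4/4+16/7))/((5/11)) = 570416/1035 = 551.13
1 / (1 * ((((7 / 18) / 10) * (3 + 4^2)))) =180 / 133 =1.35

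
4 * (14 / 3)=56 / 3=18.67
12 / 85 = 0.14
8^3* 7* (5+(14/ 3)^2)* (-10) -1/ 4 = -34549769/ 36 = -959715.81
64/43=1.49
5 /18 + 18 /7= 359 /126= 2.85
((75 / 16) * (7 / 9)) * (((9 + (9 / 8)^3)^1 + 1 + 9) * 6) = 446.77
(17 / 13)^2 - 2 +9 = 8.71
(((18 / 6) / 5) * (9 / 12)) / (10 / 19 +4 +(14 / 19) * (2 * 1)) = 3 / 40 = 0.08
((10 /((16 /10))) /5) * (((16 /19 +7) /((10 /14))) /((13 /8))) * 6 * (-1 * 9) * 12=-1351728 /247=-5472.58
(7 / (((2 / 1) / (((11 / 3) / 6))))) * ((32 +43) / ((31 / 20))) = 9625 / 93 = 103.49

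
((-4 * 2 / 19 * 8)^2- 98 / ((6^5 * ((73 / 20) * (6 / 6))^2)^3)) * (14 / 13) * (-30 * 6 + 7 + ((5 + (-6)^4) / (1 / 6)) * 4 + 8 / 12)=23199580449181775072284095595 / 61144554647011026391434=379421.86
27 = 27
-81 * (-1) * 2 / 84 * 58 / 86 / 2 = 783 / 1204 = 0.65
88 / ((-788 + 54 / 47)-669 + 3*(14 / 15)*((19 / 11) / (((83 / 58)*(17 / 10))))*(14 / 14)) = -64194856 / 1060574193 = -0.06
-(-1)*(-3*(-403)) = 1209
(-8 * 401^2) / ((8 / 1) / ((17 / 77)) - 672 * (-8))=-2733617 / 11501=-237.69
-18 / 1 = -18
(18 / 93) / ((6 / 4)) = 0.13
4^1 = 4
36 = 36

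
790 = 790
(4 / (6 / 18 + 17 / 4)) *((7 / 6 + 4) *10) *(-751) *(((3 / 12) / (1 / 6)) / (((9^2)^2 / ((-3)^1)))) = 186248 / 8019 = 23.23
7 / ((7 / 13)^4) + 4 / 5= 144177 / 1715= 84.07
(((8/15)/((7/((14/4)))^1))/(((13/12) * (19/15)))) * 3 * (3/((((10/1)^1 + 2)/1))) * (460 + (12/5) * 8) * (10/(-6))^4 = 538.91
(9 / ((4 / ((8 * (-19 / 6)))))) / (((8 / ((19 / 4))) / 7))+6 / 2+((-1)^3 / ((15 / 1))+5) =-109907 / 480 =-228.97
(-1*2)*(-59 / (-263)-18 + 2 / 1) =8298 / 263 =31.55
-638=-638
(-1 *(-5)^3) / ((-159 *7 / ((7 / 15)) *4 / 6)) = -25 / 318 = -0.08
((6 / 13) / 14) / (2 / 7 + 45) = 3 / 4121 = 0.00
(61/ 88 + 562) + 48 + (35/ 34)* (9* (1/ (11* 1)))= 914857/ 1496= 611.54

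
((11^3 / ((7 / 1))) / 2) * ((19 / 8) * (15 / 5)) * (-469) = -5083089 / 16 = -317693.06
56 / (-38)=-28 / 19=-1.47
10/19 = 0.53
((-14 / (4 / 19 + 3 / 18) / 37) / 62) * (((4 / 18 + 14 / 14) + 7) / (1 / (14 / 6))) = -3724 / 11997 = -0.31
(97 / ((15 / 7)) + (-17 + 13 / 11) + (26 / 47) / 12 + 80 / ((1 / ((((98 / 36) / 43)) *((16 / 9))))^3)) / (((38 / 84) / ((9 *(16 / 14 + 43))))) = 35063311896277153 / 1348453428795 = 26002.61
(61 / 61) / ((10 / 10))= 1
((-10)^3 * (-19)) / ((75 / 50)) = 38000 / 3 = 12666.67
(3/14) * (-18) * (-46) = 1242/7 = 177.43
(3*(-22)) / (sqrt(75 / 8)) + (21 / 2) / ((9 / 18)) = 21- 44*sqrt(6) / 5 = -0.56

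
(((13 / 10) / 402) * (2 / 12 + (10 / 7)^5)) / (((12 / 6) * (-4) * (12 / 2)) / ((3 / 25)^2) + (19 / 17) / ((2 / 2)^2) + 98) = -136314347 / 22288734144600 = -0.00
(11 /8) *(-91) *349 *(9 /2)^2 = -28297269 /32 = -884289.66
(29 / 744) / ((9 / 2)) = 29 / 3348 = 0.01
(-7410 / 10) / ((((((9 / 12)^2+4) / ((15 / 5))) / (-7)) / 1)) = 248976 / 73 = 3410.63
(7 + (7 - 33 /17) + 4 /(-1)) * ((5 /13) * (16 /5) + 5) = 11097 /221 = 50.21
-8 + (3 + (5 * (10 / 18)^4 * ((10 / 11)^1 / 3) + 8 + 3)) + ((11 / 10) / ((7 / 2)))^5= 6.15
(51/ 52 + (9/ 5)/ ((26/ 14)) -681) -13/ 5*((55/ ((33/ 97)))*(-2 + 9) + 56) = -226019/ 60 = -3766.98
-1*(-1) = 1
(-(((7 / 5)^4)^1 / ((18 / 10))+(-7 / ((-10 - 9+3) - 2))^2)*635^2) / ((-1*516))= 1492916369 / 835920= 1785.96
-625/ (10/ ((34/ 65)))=-425/ 13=-32.69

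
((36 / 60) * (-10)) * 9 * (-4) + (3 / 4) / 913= 788835 / 3652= 216.00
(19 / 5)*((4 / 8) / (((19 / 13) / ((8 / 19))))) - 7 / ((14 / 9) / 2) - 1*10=-1753 / 95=-18.45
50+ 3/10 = 503/10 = 50.30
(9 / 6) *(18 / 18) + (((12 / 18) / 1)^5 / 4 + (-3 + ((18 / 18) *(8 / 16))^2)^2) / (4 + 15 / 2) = 96599 / 44712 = 2.16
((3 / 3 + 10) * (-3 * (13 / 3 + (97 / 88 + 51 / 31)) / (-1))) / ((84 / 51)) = 985133 / 6944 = 141.87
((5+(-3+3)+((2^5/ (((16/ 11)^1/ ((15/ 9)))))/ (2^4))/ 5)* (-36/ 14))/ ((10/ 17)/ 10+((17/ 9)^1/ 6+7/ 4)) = -180387/ 27293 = -6.61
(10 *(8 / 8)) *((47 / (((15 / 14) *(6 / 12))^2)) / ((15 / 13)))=958048 / 675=1419.33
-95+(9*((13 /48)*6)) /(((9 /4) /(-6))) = -134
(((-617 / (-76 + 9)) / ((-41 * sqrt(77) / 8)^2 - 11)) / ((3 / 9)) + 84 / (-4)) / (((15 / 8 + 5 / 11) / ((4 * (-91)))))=175699273568 / 53580235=3279.18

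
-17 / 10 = -1.70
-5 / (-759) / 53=5 / 40227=0.00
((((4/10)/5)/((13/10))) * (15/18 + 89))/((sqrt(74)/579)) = 104027 * sqrt(74)/2405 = 372.09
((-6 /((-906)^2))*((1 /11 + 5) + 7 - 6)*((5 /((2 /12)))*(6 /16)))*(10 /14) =-5025 /14045416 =-0.00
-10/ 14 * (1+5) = -30/ 7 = -4.29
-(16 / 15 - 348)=5204 / 15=346.93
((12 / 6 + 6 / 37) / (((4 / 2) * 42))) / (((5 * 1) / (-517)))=-2068 / 777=-2.66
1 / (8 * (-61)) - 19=-19.00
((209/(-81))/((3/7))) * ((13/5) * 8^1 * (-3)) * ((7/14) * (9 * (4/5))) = 304304/225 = 1352.46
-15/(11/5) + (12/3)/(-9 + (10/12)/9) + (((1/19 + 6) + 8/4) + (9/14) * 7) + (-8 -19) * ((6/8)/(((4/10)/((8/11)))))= -6339921/201058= -31.53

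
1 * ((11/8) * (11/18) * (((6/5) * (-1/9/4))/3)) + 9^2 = 1049639/12960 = 80.99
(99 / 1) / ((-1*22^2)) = -0.20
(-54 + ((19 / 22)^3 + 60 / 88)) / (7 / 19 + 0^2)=-10656587 / 74536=-142.97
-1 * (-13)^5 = 371293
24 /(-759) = -8 /253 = -0.03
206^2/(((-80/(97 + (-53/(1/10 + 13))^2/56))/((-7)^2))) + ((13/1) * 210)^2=3380081225031/686440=4924073.81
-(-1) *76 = 76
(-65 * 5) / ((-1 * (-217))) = -325 / 217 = -1.50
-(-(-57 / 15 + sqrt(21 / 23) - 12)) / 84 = -79 / 420 + sqrt(483) / 1932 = -0.18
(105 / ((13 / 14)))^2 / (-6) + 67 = -2064.07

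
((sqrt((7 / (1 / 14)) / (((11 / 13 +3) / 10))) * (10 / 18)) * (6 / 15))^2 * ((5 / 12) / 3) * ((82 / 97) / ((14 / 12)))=29848 / 23571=1.27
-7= -7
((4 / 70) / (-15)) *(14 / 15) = -4 / 1125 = -0.00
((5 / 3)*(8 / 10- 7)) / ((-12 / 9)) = 31 / 4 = 7.75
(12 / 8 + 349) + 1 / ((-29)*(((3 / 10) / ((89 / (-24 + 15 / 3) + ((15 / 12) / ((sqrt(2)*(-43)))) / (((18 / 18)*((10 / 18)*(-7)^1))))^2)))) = 1335*sqrt(2) / 331702 + 15842771214491 / 45528089712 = 347.98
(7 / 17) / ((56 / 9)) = 9 / 136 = 0.07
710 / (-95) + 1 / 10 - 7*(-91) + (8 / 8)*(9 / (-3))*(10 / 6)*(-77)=192779 / 190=1014.63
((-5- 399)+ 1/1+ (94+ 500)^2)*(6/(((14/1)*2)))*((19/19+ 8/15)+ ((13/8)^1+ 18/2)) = 514199747/560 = 918213.83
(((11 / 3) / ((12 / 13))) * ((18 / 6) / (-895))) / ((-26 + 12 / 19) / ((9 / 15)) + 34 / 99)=6897 / 21723440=0.00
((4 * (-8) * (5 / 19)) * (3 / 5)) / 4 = -1.26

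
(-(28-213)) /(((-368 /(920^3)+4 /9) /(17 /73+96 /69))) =417721860000 /617871343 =676.07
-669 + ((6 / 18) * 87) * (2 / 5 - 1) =-3432 / 5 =-686.40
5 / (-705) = -1 / 141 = -0.01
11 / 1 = 11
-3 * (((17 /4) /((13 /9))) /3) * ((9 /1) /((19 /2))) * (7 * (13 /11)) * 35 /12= -112455 /1672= -67.26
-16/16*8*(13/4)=-26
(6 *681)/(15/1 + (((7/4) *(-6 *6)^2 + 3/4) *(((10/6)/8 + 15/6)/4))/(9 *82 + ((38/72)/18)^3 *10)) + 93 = 14608999290447/43975665805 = 332.21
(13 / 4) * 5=65 / 4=16.25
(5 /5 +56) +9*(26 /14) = 516 /7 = 73.71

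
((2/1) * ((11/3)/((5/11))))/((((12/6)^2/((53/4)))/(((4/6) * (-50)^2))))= 801625/9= 89069.44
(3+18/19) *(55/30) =275/38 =7.24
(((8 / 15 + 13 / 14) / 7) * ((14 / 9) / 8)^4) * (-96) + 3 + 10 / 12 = 1996997 / 524880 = 3.80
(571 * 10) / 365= 1142 / 73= 15.64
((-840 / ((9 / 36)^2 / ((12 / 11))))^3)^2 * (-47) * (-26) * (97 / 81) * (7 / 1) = 180276471807579906183782203392000000 / 1771561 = 101761368537453639013154100000.00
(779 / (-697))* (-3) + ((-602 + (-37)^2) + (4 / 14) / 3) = 275050 / 357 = 770.45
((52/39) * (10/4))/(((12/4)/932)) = 9320/9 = 1035.56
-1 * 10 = -10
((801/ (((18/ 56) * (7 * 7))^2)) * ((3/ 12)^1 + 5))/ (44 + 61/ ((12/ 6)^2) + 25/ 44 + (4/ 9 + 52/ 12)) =11748/ 44765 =0.26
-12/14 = -6/7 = -0.86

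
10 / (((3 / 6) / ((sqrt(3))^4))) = 180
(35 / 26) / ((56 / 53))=1.27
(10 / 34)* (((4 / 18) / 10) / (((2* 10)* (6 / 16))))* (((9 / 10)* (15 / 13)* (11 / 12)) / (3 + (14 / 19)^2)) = 3971 / 16959540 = 0.00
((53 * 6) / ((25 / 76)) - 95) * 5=21793 / 5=4358.60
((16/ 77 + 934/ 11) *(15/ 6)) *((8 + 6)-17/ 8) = 1556575/ 616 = 2526.91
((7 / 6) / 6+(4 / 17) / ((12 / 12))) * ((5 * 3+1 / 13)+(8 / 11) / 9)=1282651 / 196911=6.51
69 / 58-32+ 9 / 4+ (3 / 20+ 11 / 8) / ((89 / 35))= -577331 / 20648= -27.96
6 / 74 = 3 / 37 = 0.08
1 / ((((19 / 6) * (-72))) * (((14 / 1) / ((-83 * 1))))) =0.03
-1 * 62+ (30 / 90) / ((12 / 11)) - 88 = -5389 / 36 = -149.69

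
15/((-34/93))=-1395/34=-41.03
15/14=1.07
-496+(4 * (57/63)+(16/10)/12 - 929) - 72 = -156791/105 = -1493.25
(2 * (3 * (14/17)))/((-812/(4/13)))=-12/6409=-0.00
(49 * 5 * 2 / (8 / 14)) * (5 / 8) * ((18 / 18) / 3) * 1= 8575 / 48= 178.65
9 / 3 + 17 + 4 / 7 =144 / 7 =20.57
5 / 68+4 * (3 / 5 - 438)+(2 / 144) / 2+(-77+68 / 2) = -21940439 / 12240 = -1792.52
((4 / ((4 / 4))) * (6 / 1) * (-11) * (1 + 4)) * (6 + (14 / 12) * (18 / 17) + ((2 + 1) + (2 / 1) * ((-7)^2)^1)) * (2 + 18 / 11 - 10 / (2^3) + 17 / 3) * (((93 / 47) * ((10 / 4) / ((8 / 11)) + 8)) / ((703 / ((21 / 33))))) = -145634135850 / 6178667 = -23570.48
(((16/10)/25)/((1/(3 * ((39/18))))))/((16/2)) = 13/250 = 0.05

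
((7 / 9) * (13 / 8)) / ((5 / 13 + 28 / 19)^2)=5551819 / 15169032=0.37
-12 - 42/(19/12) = -732/19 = -38.53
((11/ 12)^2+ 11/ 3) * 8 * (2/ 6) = 649/ 54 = 12.02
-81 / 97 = -0.84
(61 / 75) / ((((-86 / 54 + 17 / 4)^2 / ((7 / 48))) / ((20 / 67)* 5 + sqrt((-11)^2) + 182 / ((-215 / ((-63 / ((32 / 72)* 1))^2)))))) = -9677831916213 / 33900727000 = -285.48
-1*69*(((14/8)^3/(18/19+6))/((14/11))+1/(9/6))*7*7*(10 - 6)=-17213.16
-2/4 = -1/2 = -0.50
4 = 4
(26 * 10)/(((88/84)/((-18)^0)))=2730/11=248.18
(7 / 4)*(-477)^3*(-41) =7787123142.75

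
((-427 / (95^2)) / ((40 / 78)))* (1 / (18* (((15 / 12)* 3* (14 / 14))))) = -5551 / 4061250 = -0.00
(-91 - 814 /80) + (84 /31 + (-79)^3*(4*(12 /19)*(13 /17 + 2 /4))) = -630971584851 /400520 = -1575380.97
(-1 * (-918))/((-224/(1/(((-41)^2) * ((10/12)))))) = -1377/470680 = -0.00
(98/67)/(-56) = -7/268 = -0.03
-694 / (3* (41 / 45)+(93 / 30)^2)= -56.22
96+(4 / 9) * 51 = 356 / 3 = 118.67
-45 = -45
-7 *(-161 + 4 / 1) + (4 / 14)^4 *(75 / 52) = 34303387 / 31213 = 1099.01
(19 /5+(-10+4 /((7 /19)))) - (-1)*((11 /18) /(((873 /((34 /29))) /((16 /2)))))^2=8462547636827 /1817094636315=4.66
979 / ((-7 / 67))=-65593 / 7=-9370.43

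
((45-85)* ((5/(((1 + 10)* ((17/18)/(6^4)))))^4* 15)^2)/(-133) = 308334837900071739442115631277670400000000000/198876969370964408293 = 1550379809564253821455305.00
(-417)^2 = 173889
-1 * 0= 0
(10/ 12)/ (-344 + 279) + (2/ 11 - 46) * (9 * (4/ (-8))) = 176893/ 858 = 206.17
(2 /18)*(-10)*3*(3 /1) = -10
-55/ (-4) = 55/ 4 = 13.75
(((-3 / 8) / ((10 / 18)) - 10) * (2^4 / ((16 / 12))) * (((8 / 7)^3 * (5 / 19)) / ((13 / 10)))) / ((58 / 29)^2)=-117120 / 12103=-9.68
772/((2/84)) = 32424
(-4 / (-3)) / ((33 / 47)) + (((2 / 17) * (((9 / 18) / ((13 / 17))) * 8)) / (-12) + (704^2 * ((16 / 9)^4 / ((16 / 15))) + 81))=1451506752115 / 312741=4641242.28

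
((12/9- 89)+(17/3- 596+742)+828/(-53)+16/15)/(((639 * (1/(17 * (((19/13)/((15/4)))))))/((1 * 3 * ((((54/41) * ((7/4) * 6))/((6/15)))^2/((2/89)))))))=6727378056966/82232839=81808.90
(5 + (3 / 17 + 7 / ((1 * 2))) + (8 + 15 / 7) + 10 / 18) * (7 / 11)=41501 / 3366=12.33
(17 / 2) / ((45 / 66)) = 187 / 15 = 12.47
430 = 430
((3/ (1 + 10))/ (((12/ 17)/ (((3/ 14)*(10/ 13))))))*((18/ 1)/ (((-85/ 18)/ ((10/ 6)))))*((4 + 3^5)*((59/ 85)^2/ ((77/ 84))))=-64287108/ 1223915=-52.53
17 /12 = 1.42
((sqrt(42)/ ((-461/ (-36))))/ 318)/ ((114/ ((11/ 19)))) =11*sqrt(42)/ 8820313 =0.00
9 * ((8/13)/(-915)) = -24/3965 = -0.01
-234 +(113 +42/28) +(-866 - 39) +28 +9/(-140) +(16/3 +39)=-952.23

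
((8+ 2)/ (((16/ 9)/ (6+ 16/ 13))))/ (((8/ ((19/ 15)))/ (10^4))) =64399.04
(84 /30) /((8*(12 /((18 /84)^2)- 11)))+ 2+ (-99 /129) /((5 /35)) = -2176997 /645860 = -3.37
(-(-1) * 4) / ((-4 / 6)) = -6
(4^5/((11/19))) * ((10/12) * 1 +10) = 632320/33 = 19161.21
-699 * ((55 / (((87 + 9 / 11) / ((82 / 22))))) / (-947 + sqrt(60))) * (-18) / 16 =-1.95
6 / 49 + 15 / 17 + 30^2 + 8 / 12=2253277 / 2499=901.67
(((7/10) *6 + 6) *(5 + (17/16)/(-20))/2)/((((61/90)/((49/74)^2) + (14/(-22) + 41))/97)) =1861444876599/31877873920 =58.39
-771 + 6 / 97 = -74781 / 97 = -770.94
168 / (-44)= -42 / 11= -3.82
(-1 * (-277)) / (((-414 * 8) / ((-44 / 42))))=3047 / 34776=0.09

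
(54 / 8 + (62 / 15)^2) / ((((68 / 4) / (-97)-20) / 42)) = -49.62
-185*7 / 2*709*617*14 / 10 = -793102289 / 2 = -396551144.50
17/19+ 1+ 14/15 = 806/285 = 2.83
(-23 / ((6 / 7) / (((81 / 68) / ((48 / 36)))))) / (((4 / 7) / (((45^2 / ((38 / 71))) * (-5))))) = 65623942125 / 82688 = 793633.20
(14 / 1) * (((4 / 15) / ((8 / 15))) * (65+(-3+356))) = 2926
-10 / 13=-0.77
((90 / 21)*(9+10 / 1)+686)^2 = 28858384 / 49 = 588946.61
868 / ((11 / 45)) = 39060 / 11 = 3550.91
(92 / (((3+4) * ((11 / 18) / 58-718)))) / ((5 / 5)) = -96048 / 5247067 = -0.02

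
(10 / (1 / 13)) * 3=390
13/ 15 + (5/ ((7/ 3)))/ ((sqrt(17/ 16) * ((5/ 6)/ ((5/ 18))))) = 20 * sqrt(17)/ 119 + 13/ 15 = 1.56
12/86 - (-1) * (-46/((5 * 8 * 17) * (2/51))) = -2727/1720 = -1.59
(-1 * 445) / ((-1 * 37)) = 445 / 37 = 12.03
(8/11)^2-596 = -72052/121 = -595.47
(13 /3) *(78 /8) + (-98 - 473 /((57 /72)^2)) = -1170295 /1444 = -810.45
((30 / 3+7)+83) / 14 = 50 / 7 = 7.14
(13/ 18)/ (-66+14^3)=1/ 3708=0.00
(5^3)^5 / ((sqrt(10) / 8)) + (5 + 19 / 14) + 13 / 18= 446 / 63 + 24414062500*sqrt(10)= 77204044444.78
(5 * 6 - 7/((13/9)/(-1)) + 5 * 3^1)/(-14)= -324/91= -3.56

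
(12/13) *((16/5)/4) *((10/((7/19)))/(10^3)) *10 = 456/2275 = 0.20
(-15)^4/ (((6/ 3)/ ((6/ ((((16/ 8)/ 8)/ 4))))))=2430000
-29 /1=-29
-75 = -75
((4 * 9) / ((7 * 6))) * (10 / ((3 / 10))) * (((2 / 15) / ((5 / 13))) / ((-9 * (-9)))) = 208 / 1701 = 0.12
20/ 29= 0.69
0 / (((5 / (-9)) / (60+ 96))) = 0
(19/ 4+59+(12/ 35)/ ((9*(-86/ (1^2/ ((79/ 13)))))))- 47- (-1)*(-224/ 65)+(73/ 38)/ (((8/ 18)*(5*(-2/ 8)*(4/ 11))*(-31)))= 59475521281/ 4369819272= 13.61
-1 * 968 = -968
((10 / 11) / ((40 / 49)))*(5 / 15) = 0.37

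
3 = 3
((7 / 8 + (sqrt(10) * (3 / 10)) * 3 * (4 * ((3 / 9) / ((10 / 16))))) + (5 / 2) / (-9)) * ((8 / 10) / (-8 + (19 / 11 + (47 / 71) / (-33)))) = -56232 * sqrt(10) / 230375 - 33583 / 442320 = -0.85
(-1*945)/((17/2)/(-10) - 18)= 18900/377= 50.13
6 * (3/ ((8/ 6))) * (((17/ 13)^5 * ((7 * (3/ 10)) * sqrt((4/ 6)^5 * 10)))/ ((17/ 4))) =14031528 * sqrt(15)/ 1856465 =29.27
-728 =-728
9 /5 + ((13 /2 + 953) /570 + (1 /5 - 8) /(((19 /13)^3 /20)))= -19130389 /411540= -46.48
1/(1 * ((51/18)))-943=-16025/17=-942.65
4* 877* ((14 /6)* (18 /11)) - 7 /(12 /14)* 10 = 439313 /33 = 13312.52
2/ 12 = 1/ 6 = 0.17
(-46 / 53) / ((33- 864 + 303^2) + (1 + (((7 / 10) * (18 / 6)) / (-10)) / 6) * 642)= -4600 / 485466909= -0.00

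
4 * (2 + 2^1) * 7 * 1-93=19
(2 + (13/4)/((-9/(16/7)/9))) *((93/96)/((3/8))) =-589/42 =-14.02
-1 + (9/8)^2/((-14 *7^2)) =-43985/43904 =-1.00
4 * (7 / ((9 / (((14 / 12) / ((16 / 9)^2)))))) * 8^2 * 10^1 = 735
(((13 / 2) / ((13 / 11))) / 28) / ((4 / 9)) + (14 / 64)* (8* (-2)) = -685 / 224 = -3.06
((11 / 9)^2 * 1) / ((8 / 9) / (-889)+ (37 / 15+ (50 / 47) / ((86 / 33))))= 1086984745 / 2091181896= 0.52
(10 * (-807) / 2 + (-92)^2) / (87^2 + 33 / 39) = 57577 / 98408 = 0.59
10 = 10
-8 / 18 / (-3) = 0.15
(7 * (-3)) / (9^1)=-7 / 3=-2.33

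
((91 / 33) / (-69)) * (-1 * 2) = 182 / 2277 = 0.08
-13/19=-0.68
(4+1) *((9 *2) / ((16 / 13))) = 585 / 8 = 73.12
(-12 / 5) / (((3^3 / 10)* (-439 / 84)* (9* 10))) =112 / 59265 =0.00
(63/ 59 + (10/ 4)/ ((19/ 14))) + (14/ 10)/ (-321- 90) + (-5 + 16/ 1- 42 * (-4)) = 419049808/ 2303655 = 181.91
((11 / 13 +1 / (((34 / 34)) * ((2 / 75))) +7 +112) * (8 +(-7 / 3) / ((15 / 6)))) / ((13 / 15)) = 216823 / 169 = 1282.98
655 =655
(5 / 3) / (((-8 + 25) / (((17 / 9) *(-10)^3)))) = -5000 / 27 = -185.19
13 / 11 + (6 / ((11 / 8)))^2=2447 / 121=20.22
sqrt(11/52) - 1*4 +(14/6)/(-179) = -2155/537 +sqrt(143)/26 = -3.55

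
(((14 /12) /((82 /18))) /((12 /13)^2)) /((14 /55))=9295 /7872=1.18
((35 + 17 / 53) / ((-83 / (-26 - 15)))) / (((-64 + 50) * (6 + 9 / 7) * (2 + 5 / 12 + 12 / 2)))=-153504 / 7553083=-0.02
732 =732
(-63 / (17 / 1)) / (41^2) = -63 / 28577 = -0.00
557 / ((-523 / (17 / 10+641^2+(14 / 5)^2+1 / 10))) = -5721652162 / 13075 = -437602.46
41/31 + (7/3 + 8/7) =3124/651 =4.80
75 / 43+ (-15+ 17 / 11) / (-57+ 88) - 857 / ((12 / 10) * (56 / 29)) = -1815642799 / 4926768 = -368.53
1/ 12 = 0.08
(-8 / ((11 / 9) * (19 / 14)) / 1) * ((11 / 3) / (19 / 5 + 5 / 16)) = -3840 / 893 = -4.30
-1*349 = -349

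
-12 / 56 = -0.21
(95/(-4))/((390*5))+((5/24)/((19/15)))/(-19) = -5867/281580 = -0.02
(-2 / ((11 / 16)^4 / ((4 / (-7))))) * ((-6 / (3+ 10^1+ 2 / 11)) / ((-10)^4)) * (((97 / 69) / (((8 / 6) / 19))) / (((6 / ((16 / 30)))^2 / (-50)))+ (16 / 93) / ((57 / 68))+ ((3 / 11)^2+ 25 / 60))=62805814525952 / 37369421979553125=0.00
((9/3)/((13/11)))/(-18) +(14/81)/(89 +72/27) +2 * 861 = 332405239/193050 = 1721.86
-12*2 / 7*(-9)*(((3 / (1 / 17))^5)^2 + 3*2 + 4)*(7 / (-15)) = -8571054515588136792 / 5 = -1714210903117627358.40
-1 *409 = -409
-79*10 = -790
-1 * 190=-190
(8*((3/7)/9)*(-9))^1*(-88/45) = 704/105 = 6.70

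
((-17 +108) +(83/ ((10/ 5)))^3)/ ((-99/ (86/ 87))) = -24618145/ 34452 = -714.56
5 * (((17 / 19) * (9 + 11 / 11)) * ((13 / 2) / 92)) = 5525 / 1748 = 3.16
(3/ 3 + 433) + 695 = 1129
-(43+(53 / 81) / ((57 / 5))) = -198796 / 4617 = -43.06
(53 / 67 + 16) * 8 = 134.33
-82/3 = -27.33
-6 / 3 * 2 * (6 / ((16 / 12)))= -18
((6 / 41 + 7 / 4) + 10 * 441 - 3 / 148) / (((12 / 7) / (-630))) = -2459609880 / 1517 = -1621364.46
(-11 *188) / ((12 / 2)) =-1034 / 3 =-344.67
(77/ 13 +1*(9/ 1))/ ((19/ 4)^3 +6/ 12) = 12416/ 89583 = 0.14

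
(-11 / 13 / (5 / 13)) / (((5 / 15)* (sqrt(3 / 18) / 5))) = -33* sqrt(6) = -80.83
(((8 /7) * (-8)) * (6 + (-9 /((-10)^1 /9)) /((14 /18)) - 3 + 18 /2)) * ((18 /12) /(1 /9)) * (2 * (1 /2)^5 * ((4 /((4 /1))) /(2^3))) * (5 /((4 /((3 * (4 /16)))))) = -127089 /6272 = -20.26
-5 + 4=-1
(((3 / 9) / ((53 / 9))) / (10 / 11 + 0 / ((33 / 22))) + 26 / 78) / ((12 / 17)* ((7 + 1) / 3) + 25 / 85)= 289 / 1590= 0.18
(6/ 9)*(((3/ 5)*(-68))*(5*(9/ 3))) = -408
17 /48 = 0.35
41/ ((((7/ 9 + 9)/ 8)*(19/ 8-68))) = -984/ 1925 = -0.51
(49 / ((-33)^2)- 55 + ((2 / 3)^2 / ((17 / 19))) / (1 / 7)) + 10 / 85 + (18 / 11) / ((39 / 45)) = -1322934 / 26741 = -49.47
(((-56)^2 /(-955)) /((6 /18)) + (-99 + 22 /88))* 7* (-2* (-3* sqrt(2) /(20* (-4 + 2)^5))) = 8711997* sqrt(2) /1222400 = 10.08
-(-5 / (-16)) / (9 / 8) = -5 / 18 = -0.28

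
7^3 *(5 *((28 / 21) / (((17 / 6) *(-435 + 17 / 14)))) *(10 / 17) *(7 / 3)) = -13445600 / 5265291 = -2.55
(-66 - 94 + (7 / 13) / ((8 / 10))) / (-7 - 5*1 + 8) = 8285 / 208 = 39.83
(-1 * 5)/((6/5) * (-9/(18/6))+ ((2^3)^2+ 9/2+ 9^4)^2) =-100/879005333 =-0.00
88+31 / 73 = 6455 / 73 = 88.42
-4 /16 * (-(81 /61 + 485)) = 14833 /122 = 121.58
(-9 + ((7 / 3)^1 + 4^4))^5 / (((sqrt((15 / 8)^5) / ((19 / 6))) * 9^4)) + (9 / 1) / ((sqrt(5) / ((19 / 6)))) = 57 * sqrt(5) / 10 + 284735465352921088 * sqrt(30) / 16142520375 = 96611962.85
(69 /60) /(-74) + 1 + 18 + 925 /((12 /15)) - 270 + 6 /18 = 4020721 /4440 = 905.57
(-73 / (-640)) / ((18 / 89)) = 6497 / 11520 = 0.56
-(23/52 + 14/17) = -1119/884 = -1.27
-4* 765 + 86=-2974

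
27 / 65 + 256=16667 / 65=256.42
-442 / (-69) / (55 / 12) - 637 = -804037 / 1265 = -635.60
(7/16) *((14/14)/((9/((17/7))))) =17/144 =0.12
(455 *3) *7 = 9555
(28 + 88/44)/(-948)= -5/158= -0.03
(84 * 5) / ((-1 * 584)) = -105 / 146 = -0.72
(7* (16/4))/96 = 7/24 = 0.29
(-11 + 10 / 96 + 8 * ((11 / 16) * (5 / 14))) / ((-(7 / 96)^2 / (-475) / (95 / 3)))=-25267895.04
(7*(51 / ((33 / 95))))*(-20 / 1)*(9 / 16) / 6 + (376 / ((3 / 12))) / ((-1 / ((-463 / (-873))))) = -209317951 / 76824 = -2724.64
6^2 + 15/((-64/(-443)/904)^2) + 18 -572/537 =587321181.29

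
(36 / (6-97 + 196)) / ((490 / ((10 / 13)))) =12 / 22295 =0.00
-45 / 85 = -9 / 17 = -0.53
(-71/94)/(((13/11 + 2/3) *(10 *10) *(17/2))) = -2343/4873900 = -0.00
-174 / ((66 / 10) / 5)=-1450 / 11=-131.82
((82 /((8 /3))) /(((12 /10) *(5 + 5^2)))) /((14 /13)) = 533 /672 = 0.79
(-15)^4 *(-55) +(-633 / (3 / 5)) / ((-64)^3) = -729907198945 / 262144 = -2784375.00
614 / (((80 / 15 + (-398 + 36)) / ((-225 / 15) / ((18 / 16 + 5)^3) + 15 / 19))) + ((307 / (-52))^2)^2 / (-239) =-2645681968996388369 / 417962091953905408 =-6.33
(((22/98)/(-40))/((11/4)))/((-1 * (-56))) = -1/27440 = -0.00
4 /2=2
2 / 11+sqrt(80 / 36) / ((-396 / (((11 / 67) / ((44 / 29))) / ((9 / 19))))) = 2 / 11 - 551* sqrt(5) / 1432728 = 0.18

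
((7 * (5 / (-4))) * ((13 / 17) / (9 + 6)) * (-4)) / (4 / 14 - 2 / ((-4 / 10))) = 637 / 1887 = 0.34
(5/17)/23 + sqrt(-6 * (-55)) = 5/391 + sqrt(330) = 18.18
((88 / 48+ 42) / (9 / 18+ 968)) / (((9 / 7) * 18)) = 1841 / 941382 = 0.00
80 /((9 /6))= 160 /3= 53.33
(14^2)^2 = 38416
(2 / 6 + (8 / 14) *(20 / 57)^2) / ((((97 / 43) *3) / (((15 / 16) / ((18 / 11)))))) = 0.03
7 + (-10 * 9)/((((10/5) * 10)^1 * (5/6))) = 8/5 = 1.60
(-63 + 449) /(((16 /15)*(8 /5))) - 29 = 12619 /64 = 197.17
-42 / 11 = -3.82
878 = 878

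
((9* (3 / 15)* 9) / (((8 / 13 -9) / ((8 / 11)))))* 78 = -109.60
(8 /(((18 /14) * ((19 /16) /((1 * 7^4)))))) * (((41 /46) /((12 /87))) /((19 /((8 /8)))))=319736368 /74727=4278.73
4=4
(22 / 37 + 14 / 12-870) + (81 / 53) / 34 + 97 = -77127862 / 100011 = -771.19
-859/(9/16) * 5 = -68720/9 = -7635.56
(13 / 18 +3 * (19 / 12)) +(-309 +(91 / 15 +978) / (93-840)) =-13663159 / 44820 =-304.85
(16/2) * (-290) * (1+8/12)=-11600/3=-3866.67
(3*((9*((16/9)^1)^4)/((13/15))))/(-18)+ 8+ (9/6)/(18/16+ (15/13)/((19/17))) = -8.59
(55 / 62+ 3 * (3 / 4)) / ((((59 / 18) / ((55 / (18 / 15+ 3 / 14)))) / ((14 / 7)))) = 136150 / 1829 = 74.44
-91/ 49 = -13/ 7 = -1.86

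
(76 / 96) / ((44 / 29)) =0.52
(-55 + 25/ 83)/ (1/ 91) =-413140/ 83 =-4977.59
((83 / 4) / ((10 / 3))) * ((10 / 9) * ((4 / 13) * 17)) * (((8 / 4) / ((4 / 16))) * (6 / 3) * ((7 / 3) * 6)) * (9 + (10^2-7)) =10746176 / 13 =826628.92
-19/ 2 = -9.50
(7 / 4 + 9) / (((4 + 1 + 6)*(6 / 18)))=129 / 44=2.93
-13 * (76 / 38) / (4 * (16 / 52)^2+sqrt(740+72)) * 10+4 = 23890476 / 5796859 - 3712930 * sqrt(203) / 5796859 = -5.00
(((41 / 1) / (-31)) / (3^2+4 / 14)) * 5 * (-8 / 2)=1148 / 403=2.85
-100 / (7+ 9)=-25 / 4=-6.25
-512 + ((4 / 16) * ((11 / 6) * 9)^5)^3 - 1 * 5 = 28581116437370460.66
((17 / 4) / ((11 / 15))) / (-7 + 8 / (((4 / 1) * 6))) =-153 / 176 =-0.87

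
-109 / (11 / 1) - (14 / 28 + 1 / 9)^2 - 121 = -467891 / 3564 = -131.28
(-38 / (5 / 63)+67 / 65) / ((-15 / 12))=24844 / 65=382.22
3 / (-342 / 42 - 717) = -7 / 1692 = -0.00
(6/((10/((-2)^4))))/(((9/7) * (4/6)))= 56/5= 11.20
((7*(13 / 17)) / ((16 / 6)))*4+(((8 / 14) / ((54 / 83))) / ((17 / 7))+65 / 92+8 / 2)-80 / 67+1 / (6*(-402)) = 251323 / 21114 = 11.90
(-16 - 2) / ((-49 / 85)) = 1530 / 49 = 31.22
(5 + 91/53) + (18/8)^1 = 1901/212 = 8.97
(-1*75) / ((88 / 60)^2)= -16875 / 484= -34.87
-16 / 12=-4 / 3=-1.33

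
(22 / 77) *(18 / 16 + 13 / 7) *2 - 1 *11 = -911 / 98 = -9.30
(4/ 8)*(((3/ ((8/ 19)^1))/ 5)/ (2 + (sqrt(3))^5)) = -57/ 9560 + 513*sqrt(3)/ 19120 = 0.04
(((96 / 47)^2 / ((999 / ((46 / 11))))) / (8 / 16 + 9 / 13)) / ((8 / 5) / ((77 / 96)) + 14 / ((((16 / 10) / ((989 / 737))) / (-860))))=-2871930880 / 1979545222883811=-0.00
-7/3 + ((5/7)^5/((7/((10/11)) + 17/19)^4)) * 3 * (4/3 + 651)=-812719293504152929/358555339059815541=-2.27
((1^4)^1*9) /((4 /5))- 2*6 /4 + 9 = 69 /4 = 17.25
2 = 2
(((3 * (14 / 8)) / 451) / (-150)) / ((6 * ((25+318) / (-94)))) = 47 / 13259400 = 0.00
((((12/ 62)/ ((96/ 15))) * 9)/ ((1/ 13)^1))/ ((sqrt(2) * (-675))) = -13 * sqrt(2)/ 4960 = -0.00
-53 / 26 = -2.04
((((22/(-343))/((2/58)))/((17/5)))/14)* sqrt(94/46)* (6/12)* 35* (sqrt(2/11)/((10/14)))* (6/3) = -145* sqrt(23782)/19159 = -1.17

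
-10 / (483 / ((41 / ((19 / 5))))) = -2050 / 9177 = -0.22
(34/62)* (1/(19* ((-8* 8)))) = -17/37696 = -0.00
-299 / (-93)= 299 / 93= 3.22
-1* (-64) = 64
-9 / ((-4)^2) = -9 / 16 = -0.56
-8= -8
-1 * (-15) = 15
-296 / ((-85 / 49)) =14504 / 85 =170.64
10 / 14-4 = -23 / 7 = -3.29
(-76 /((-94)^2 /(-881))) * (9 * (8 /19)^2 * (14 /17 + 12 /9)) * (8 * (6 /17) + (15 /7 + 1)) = 13210771200 /84907333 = 155.59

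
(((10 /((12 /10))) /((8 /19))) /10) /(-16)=-95 /768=-0.12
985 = 985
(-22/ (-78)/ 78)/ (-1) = -11/ 3042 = -0.00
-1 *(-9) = 9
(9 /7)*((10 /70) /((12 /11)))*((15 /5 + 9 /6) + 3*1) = 495 /392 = 1.26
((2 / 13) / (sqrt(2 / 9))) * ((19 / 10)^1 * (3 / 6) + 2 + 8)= 657 * sqrt(2) / 260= 3.57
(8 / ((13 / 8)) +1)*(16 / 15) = 1232 / 195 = 6.32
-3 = -3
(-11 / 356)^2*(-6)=-363 / 63368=-0.01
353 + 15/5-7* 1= 349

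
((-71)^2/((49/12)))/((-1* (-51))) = 20164/833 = 24.21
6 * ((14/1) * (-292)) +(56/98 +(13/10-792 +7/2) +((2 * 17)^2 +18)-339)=-856787/35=-24479.63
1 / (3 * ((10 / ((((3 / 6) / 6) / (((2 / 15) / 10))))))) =5 / 24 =0.21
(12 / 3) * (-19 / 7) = -76 / 7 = -10.86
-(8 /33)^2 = -64 /1089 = -0.06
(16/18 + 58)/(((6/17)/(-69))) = -103615/9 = -11512.78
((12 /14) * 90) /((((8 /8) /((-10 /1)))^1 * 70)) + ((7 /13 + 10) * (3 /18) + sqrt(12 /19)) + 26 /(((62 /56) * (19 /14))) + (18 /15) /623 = 2 * sqrt(57) /19 + 8056029509 /1001765310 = 8.84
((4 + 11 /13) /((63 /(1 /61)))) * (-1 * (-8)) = 0.01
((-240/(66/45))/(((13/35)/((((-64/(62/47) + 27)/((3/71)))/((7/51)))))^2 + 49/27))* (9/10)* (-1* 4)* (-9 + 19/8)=-9390762859980283875/4366816962569974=-2150.48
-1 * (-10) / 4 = 5 / 2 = 2.50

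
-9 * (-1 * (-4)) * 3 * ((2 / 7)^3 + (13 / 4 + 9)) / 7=-454653 / 2401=-189.36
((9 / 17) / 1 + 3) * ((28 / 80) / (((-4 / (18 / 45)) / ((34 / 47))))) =-21 / 235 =-0.09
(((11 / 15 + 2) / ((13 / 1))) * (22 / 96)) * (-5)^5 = -281875 / 1872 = -150.57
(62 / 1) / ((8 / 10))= 155 / 2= 77.50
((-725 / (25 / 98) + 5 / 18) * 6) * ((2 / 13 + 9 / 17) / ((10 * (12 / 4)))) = -7723801 / 19890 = -388.33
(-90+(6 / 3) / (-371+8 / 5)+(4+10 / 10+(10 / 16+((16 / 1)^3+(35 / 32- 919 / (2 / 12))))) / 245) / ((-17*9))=1386733967 / 2215513440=0.63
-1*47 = -47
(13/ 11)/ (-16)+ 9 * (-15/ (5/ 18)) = -85549/ 176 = -486.07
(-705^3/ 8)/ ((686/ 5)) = -1752013125/ 5488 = -319244.37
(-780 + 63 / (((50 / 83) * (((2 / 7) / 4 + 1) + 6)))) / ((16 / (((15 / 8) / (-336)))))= 210433 / 788480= 0.27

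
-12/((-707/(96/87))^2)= -12288/420373009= -0.00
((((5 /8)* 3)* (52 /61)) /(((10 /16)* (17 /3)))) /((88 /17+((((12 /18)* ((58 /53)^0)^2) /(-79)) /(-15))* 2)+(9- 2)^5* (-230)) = -831870 /7125343736981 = -0.00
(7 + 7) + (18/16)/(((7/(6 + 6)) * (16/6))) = 1649/112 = 14.72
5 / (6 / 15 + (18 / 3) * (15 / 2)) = 25 / 227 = 0.11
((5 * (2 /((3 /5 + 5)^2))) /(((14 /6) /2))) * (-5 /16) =-1875 /21952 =-0.09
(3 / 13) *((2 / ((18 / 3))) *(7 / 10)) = 7 / 130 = 0.05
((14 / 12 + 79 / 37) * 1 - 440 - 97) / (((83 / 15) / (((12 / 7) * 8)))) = -28435440 / 21497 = -1322.76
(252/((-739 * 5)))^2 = 63504/13653025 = 0.00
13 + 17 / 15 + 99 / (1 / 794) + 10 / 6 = 393109 / 5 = 78621.80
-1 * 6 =-6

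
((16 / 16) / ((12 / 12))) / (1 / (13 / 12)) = 13 / 12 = 1.08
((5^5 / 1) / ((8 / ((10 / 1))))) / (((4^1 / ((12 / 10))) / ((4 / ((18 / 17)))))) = 53125 / 12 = 4427.08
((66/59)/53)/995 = 66/3111365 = 0.00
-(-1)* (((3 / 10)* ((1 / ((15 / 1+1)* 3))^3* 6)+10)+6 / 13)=8355853 / 798720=10.46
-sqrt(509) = -22.56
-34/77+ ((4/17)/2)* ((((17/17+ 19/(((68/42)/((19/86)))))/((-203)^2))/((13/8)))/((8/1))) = -64671334561/146461813498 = -0.44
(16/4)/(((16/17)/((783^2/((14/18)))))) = 93802617/28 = 3350093.46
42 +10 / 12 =257 / 6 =42.83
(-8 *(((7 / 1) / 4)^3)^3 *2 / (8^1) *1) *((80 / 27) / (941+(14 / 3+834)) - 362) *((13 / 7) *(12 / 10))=651788479861883 / 2624225280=248373.68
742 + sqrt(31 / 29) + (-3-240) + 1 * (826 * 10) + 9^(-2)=sqrt(899) / 29 + 709480 / 81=8760.05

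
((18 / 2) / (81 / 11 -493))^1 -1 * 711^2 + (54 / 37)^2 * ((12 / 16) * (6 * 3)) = -3696765008517 / 7313198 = -505492.26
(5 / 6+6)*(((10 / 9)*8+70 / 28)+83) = 69659 / 108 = 644.99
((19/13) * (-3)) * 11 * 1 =-627/13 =-48.23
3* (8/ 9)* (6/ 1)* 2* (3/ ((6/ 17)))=272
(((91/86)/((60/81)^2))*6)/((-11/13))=-2587221/189200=-13.67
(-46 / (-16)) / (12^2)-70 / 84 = -937 / 1152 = -0.81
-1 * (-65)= 65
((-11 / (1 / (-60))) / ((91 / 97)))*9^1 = 576180 / 91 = 6331.65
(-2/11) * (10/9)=-20/99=-0.20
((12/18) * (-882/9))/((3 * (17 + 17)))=-98/153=-0.64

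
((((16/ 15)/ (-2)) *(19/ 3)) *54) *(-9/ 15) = 2736/ 25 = 109.44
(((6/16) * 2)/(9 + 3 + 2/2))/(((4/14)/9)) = 189/104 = 1.82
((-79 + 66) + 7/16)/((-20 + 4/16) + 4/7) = 0.66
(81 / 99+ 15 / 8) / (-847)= -237 / 74536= -0.00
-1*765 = -765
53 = 53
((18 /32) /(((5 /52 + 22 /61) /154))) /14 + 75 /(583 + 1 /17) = 1039089 /75992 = 13.67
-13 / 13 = -1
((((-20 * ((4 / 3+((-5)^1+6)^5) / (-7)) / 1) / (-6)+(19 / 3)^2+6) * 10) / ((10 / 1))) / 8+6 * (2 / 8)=57 / 8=7.12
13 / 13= 1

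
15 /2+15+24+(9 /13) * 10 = 53.42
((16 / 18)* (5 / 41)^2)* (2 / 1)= 400 / 15129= 0.03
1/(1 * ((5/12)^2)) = 144/25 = 5.76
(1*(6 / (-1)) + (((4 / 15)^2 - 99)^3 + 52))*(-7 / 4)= 77195921258603 / 45562500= 1694286.34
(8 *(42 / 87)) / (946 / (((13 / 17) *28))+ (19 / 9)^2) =1651104 / 20793667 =0.08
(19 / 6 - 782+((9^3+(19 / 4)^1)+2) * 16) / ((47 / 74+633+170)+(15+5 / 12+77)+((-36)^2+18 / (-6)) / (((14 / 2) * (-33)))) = 12.35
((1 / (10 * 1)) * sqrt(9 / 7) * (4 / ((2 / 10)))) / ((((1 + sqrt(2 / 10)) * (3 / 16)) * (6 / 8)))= -32 * sqrt(35) / 21 + 160 * sqrt(7) / 21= 11.14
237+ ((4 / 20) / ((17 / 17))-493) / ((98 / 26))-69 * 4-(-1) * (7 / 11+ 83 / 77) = -5881 / 35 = -168.03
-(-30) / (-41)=-30 / 41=-0.73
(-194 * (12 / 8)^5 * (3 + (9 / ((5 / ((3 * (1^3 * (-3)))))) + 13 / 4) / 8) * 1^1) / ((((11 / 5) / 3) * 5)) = -15627573 / 28160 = -554.96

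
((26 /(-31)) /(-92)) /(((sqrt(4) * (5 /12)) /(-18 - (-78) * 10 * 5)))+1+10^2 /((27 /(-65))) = -18988499 /96255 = -197.27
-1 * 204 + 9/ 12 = -813/ 4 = -203.25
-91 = -91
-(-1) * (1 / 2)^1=1 / 2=0.50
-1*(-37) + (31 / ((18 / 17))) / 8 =5855 / 144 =40.66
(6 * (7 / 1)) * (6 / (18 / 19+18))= 133 / 10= 13.30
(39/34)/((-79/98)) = -1911/1343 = -1.42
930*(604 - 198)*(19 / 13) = 7174020 / 13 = 551847.69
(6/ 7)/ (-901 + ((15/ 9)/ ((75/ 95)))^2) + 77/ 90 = 977461/ 1143765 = 0.85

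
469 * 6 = 2814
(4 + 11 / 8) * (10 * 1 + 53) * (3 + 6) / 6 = 507.94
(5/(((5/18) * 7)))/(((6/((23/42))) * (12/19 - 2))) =-437/2548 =-0.17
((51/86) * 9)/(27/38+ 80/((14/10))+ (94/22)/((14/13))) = 0.09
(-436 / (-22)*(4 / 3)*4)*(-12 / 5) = -13952 / 55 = -253.67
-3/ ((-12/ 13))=13/ 4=3.25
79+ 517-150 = 446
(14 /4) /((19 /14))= 49 /19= 2.58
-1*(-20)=20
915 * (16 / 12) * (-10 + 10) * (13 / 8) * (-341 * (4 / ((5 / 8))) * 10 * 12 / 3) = 0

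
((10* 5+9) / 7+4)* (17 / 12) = 493 / 28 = 17.61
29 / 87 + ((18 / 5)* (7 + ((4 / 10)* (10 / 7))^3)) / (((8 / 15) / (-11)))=-2194943 / 4116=-533.27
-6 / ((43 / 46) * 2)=-138 / 43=-3.21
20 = 20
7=7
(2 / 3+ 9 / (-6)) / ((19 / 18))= -15 / 19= -0.79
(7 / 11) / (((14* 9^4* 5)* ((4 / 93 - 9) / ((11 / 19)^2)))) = -341 / 6576593310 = -0.00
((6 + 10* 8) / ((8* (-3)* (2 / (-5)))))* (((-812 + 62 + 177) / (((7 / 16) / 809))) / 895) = -13288634 / 1253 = -10605.45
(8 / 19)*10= 80 / 19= 4.21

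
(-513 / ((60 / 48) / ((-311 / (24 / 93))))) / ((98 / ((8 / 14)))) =4945833 / 1715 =2883.87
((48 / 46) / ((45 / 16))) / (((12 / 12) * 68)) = 32 / 5865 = 0.01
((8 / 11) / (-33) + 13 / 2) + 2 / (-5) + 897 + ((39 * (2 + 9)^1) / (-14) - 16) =10881008 / 12705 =856.44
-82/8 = -41/4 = -10.25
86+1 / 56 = 4817 / 56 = 86.02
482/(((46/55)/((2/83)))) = 26510/1909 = 13.89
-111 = -111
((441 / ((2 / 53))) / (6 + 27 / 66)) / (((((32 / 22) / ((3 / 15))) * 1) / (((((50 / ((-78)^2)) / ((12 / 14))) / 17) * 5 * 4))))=54991475 / 19444464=2.83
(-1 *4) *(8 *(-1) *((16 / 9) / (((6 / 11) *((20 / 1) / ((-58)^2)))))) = 2368256 / 135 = 17542.64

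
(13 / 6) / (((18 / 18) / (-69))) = -299 / 2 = -149.50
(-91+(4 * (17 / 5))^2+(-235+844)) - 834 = -3276 / 25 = -131.04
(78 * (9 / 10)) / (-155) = -0.45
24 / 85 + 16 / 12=412 / 255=1.62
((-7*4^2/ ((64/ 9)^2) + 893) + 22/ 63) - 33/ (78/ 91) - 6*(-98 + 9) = 22363639/ 16128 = 1386.63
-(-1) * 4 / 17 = 4 / 17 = 0.24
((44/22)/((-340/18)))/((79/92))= -828/6715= -0.12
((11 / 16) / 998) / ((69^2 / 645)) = 2365 / 25341216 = 0.00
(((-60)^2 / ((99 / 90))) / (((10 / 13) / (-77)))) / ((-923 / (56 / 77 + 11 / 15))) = 404880 / 781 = 518.41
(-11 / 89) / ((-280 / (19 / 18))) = 209 / 448560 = 0.00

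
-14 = -14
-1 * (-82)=82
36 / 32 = 9 / 8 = 1.12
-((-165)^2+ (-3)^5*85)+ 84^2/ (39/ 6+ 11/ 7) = -643626/ 113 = -5695.81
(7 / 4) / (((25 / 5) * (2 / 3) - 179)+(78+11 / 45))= -315 / 17536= -0.02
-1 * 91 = -91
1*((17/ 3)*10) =170/ 3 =56.67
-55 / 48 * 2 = -55 / 24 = -2.29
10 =10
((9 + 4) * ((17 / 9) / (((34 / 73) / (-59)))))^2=3134992081 / 324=9675901.48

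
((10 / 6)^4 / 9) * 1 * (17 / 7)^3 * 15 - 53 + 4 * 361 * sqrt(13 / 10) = 10935628 / 83349 + 722 * sqrt(130) / 5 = 1777.62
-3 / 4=-0.75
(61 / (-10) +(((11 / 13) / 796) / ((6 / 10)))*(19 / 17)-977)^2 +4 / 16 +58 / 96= 1682392161277520209 / 1740737196900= 966482.57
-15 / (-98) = 15 / 98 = 0.15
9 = 9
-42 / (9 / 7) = -98 / 3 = -32.67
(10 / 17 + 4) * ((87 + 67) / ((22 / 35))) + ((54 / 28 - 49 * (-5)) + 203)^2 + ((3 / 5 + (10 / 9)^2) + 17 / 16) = 1098799068649 / 5397840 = 203562.73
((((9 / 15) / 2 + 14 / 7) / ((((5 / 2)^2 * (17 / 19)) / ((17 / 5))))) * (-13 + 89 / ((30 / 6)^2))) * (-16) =3300224 / 15625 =211.21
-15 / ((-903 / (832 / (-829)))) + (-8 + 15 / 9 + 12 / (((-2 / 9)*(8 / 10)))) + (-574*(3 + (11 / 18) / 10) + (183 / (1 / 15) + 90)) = 11274531136 / 11228805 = 1004.07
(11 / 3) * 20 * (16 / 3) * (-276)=-323840 / 3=-107946.67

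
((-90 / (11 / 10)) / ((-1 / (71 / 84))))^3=150993703125 / 456533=330739.95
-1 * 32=-32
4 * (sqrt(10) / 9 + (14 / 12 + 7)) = 4 * sqrt(10) / 9 + 98 / 3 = 34.07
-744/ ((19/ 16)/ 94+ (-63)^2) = -1118976/ 5969395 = -0.19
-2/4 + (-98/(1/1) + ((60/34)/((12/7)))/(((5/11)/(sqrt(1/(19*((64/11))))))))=-197/2 + 77*sqrt(209)/5168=-98.28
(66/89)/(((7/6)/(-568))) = -224928/623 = -361.04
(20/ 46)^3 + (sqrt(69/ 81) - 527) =-6411009/ 12167 + sqrt(69)/ 9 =-525.99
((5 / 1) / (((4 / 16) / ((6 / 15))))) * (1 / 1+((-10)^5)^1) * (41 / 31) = -32799672 / 31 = -1058053.94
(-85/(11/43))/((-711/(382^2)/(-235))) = -125337771700/7821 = -16025798.71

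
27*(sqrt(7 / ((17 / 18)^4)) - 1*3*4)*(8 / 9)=-288+7776*sqrt(7) / 289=-216.81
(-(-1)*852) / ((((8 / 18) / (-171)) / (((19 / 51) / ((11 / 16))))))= -33217776 / 187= -177635.17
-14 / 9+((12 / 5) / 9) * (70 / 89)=-1078 / 801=-1.35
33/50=0.66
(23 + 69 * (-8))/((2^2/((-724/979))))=95749/979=97.80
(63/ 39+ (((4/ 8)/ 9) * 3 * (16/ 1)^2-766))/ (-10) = 28147/ 390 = 72.17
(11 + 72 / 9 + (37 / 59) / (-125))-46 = -199162 / 7375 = -27.01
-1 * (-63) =63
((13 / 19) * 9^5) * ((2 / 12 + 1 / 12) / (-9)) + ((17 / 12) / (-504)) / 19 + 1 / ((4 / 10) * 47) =-6060975271 / 5400864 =-1122.22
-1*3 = -3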